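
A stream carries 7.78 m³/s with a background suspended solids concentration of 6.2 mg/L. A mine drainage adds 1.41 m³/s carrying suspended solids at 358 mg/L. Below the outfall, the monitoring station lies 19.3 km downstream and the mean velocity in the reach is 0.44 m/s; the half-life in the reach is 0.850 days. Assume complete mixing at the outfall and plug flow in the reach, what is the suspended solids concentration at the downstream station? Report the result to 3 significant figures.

Mixed concentration C = ΣQC/ΣQ = (7.780·6.200 + 1.410·358.0) / 9.190 = 553.0/9.190 = 60.18 mg/L.
Travel time t = 19.3·1000 / 0.44 = 43860 s = 12.18 h.
Half-life 0.850 d → k = ln 2 / 0.850 = 0.8155 d⁻¹.
Applying C = C₀e^(−kt): 60.18 × 0.6610 = 39.78 mg/L.

39.8 mg/L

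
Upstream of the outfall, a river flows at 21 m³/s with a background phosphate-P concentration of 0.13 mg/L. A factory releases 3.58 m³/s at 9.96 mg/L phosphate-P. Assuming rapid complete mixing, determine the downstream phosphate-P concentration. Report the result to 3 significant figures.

1.56 mg/L

Conservation of mass: C = (21.00·0.1300 + 3.580·9.960) / 24.58 = 38.39/24.58 = 1.562 mg/L.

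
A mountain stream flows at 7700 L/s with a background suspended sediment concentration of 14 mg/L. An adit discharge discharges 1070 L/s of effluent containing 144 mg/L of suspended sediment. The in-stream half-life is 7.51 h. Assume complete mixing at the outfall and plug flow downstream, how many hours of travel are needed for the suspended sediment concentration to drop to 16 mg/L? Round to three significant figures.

Mixed concentration C = ΣQC/ΣQ = (7700·14.00 + 1070·144.0) / 8770 = 261900/8770 = 29.86 mg/L.
Half-life 7.51 h → k = ln 2 / 7.51 = 0.09230 h⁻¹ = 2.215 d⁻¹.
29.86·exp(−k·t) = 16 → t = ln(29.86/16)/k = 24340 s = 6.760 h.

6.76 h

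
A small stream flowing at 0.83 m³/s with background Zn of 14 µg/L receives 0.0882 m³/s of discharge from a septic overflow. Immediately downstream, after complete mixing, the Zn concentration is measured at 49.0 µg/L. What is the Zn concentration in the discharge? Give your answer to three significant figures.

378 µg/L

Mass balance: 0.8300·14.00 + 0.08820·Cₑ = 0.9182·49.00
→ Cₑ = (0.9182·49.00 − 0.8300·14.00) / 0.08820 = 378.4 µg/L.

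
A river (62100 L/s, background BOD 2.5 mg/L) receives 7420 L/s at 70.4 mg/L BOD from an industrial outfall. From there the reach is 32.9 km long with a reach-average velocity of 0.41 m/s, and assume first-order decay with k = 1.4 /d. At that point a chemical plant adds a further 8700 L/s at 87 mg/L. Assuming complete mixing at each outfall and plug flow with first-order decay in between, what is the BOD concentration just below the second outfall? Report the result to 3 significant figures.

12.0 mg/L

Conservation of mass: C = (62100·2.500 + 7420·70.40) / 69520 = 677600/69520 = 9.747 mg/L; combined flow 69520 L/s.
Travel time t = 32.9·1000 / 0.41 = 80240 s = 22.29 h.
Applying C = C₀e^(−kt): 9.747 × 0.2725 = 2.656 mg/L.
Second outfall: C = (69520·2.656 + 8700·87.00)/78220 = 12.04 mg/L.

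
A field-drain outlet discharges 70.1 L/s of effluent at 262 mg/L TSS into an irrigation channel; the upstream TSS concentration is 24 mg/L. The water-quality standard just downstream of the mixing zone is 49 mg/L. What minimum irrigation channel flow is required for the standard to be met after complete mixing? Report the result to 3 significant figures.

597 L/s

Set C_mix = 49: (Q·24.00 + 70.10·262.0) / (Q + 70.10) = 49
→ Q = 70.10·(262.0 − 49)/(49 − 24.00) = 597.3 L/s.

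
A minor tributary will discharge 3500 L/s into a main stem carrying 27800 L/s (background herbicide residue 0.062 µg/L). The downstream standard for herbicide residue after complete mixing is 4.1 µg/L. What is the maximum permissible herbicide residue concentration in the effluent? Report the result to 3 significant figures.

36.2 µg/L

At the limit, (Qr·Cr + Qe·Cₑ)/(Qr + Qe) = 4.1:
Cₑ = (31300·4.1 − 27800·0.06200) / 3500 = 36.17 µg/L.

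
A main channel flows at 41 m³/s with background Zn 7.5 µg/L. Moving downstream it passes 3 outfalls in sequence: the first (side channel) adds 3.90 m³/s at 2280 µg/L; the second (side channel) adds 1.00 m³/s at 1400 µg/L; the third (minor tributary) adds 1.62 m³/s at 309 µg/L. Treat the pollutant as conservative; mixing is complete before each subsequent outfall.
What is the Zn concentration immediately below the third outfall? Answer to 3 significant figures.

234 µg/L

Outfall 1: combined Q = 44.90 m³/s; C = (41.00·7.500 + 3.900·2280)/44.90 = 204.9 µg/L.
Outfall 2: combined Q = 45.90 m³/s; C = (44.90·204.9 + 1.000·1400)/45.90 = 230.9 µg/L.
Outfall 3: combined Q = 47.52 m³/s; C = (45.90·230.9 + 1.620·309.0)/47.52 = 233.6 µg/L.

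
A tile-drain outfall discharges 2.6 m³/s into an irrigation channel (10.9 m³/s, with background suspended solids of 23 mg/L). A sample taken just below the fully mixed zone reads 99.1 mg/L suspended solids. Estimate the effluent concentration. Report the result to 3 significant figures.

418 mg/L

Mass balance: 10.90·23.00 + 2.600·Cₑ = 13.50·99.10
→ Cₑ = (13.50·99.10 − 10.90·23.00) / 2.600 = 418.1 mg/L.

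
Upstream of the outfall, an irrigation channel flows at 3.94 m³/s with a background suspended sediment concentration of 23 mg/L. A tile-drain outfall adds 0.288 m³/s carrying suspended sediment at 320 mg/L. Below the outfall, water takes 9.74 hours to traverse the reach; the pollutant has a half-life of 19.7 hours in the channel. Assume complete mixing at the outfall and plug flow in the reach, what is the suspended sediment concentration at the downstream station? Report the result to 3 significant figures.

After mixing, C = (3.940·23.00 + 0.2880·320.0) / 4.228 = 182.8/4.228 = 43.23 mg/L.
Half-life 19.7 h → k = ln 2 / 19.7 = 0.03519 h⁻¹ = 0.8444 d⁻¹.
After decay, C = 43.23 × e^(−kt) = 43.23 × 0.7098 = 30.69 mg/L.

30.7 mg/L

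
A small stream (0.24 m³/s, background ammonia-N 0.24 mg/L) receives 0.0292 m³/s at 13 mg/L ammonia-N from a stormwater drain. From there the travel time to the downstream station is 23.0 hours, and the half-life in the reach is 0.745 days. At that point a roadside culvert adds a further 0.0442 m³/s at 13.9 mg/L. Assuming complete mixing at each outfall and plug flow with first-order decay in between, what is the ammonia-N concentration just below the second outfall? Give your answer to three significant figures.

2.53 mg/L

Flow-weighted average: C = (0.2400·0.2400 + 0.02920·13.00) / 0.2692 = 0.4372/0.2692 = 1.624 mg/L; combined flow 0.2692 m³/s.
Half-life 0.745 d → k = ln 2 / 0.745 = 0.9304 d⁻¹.
First-order decay: C = 1.624·exp(−k·t) = 1.624·0.4100 = 0.6658 mg/L.
At the second outfall, C = (0.2692·0.6658 + 0.04420·13.90) / (0.2692 + 0.04420) = 2.532 mg/L.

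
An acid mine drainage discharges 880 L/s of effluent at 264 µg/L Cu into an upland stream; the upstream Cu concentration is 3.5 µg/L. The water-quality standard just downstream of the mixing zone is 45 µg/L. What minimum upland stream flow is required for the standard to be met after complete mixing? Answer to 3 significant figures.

Set C_mix = 45: (Q·3.500 + 880.0·264.0) / (Q + 880.0) = 45
→ Q = 880.0·(264.0 − 45)/(45 − 3.500) = 4644 L/s.

4640 L/s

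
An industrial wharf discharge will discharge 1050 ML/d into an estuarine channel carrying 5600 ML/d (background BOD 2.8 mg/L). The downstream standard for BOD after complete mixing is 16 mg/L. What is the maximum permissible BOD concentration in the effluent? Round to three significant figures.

At the limit, (Qr·Cr + Qe·Cₑ)/(Qr + Qe) = 16:
Cₑ = (6650·16 − 5600·2.800) / 1050 = 86.40 mg/L.

86.4 mg/L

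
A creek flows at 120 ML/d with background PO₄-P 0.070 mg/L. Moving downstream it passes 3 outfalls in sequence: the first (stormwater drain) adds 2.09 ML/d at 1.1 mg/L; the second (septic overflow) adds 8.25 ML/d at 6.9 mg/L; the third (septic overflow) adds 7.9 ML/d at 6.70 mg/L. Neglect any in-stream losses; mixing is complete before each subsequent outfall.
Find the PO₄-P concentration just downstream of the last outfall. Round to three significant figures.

Below outfall 1: Q → 122.1 ML/d, C = (120.0·0.07000 + 2.090·1.100)/122.1 = 0.08763 mg/L.
Below outfall 2: Q → 130.3 ML/d, C = (122.1·0.08763 + 8.250·6.900)/130.3 = 0.5188 mg/L.
Below outfall 3: Q → 138.2 ML/d, C = (130.3·0.5188 + 7.900·6.700)/138.2 = 0.8721 mg/L.

0.872 mg/L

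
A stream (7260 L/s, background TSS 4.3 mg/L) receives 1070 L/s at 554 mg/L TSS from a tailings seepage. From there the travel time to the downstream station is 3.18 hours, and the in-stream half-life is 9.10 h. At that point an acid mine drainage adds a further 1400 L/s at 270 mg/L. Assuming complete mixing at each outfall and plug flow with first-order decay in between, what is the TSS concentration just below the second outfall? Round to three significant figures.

Conservation of mass: C = (7260·4.300 + 1070·554.0) / 8330 = 624000/8330 = 74.91 mg/L; combined flow 8330 L/s.
Half-life 9.10 h → k = ln 2 / 9.10 = 0.07617 h⁻¹ = 1.828 d⁻¹.
First-order decay: C = 74.91·exp(−k·t) = 74.91·0.7849 = 58.80 mg/L.
At the second outfall, C = (8330·58.80 + 1400·270.0) / (8330 + 1400) = 89.18 mg/L.

89.2 mg/L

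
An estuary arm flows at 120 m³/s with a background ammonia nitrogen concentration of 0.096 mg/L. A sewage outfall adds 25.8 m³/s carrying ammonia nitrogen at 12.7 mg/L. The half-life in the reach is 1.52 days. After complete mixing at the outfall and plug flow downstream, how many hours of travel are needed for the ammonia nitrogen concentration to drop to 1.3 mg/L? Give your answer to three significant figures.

Mixed concentration C = ΣQC/ΣQ = (120.0·0.09600 + 25.80·12.70) / 145.8 = 339.2/145.8 = 2.326 mg/L.
Half-life 1.52 d → k = ln 2 / 1.52 = 0.4560 d⁻¹.
2.326·exp(−k·t) = 1.3 → t = ln(2.326/1.3)/k = 110300 s = 30.63 h.

30.6 h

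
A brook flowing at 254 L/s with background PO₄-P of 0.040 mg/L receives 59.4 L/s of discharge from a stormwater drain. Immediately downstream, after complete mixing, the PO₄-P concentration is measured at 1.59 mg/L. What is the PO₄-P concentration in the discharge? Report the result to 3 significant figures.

8.22 mg/L

Mass balance: 254.0·0.04000 + 59.40·Cₑ = 313.4·1.590
→ Cₑ = (313.4·1.590 − 254.0·0.04000) / 59.40 = 8.218 mg/L.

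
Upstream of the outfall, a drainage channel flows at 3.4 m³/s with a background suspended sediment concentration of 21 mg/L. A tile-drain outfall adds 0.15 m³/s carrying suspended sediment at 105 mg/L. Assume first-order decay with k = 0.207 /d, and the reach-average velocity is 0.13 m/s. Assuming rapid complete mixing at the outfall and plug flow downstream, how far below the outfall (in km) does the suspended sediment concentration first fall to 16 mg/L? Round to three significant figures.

After mixing, C = (3.400·21.00 + 0.1500·105.0) / 3.550 = 87.15/3.550 = 24.55 mg/L.
Set 24.55·exp(−k·t) = 16 → t = ln(24.55/16)/k = 178700 s = 49.63 h.
Distance = v·t = 0.13·178700 = 23230 m = 23.23 km.

23.2 km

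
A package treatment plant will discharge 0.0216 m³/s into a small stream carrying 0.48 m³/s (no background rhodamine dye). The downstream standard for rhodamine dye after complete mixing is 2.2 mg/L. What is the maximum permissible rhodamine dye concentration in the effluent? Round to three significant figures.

51.1 mg/L

At the limit, (Qr·Cr + Qe·Cₑ)/(Qr + Qe) = 2.2:
Cₑ = (0.5016·2.2 − 0.4800·0) / 0.02160 = 51.09 mg/L.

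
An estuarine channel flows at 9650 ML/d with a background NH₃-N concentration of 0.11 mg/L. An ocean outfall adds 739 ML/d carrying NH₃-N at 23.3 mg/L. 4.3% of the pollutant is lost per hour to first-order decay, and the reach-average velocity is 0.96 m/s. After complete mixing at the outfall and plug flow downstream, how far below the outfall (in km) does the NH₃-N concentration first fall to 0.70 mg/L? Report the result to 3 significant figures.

72.5 km

After mixing, C = (9650·0.1100 + 739.0·23.30) / 10390 = 18280/10390 = 1.760 mg/L.
4.3%/h lost → k = −ln(1 − 0.043) = 0.04395 h⁻¹.
Set 1.760·exp(−k·t) = 0.70 → t = ln(1.760/0.70)/k = 75500 s = 20.97 h.
Distance = v·t = 0.96·75500 = 72480 m = 72.48 km.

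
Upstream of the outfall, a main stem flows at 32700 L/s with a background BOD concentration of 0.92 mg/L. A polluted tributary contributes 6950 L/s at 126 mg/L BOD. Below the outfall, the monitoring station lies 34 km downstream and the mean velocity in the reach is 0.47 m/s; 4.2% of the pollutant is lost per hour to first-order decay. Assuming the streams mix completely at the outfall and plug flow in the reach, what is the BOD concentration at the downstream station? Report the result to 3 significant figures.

Mixed concentration C = ΣQC/ΣQ = (32700·0.9200 + 6950·126.0) / 39650 = 905800/39650 = 22.84 mg/L.
Travel time t = 34·1000 / 0.47 = 72340 s = 20.09 h.
4.2%/h lost → k = −ln(1 − 0.042) = 0.04291 h⁻¹.
After decay, C = 22.84 × e^(−kt) = 22.84 × 0.4222 = 9.646 mg/L.

9.65 mg/L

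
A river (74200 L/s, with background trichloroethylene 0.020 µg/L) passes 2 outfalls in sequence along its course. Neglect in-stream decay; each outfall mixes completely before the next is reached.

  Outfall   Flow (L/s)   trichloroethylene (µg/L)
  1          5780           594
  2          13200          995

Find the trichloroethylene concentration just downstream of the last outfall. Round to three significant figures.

178 µg/L

Outfall 1: combined Q = 79980 L/s; C = (74200·0.02000 + 5780·594.0)/79980 = 42.95 µg/L.
Outfall 2: combined Q = 93180 L/s; C = (79980·42.95 + 13200·995.0)/93180 = 177.8 µg/L.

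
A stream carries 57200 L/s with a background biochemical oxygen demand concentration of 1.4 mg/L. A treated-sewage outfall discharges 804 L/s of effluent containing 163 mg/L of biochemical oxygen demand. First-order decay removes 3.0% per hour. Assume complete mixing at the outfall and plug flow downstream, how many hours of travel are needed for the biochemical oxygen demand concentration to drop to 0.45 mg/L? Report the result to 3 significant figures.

Conservation of mass: C = (57200·1.400 + 804.0·163.0) / 58000 = 211100/58000 = 3.640 mg/L.
3.0%/h lost → k = −ln(1 − 0.03) = 0.03046 h⁻¹.
3.640·exp(−k·t) = 0.45 → t = ln(3.640/0.45)/k = 247100 s = 68.63 h.

68.6 h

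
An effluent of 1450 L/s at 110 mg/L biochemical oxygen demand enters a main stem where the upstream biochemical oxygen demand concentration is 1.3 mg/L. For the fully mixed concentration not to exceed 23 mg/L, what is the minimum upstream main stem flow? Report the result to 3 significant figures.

5810 L/s

Set C_mix = 23: (Q·1.300 + 1450·110.0) / (Q + 1450) = 23
→ Q = 1450·(110.0 − 23)/(23 − 1.300) = 5813 L/s.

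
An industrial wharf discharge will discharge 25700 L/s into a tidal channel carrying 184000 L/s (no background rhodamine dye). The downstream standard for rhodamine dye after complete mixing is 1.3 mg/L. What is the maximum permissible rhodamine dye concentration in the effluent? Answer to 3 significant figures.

At the limit, (Qr·Cr + Qe·Cₑ)/(Qr + Qe) = 1.3:
Cₑ = (209700·1.3 − 184000·0) / 25700 = 10.61 mg/L.

10.6 mg/L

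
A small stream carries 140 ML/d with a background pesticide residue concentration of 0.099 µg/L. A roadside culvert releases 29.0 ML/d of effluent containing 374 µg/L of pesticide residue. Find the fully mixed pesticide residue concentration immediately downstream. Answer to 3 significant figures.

Flow-weighted average: C = (140.0·0.09900 + 29.00·374.0) / 169.0 = 10860/169.0 = 64.26 µg/L.

64.3 µg/L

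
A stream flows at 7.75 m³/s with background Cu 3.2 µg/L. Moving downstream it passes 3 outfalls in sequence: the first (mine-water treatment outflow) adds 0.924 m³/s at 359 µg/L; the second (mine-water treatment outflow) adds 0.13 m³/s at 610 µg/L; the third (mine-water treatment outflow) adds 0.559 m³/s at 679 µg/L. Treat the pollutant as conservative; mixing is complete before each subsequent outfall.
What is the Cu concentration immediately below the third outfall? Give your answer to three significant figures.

87.1 µg/L

After outfall 1: Q = 7.750 + 0.9240 = 8.674 m³/s; C = (7.750·3.200 + 0.9240·359.0)/8.674 = 41.10 µg/L.
After outfall 2: Q = 8.674 + 0.1300 = 8.804 m³/s; C = (8.674·41.10 + 0.1300·610.0)/8.804 = 49.50 µg/L.
After outfall 3: Q = 8.804 + 0.5590 = 9.363 m³/s; C = (8.804·49.50 + 0.5590·679.0)/9.363 = 87.09 µg/L.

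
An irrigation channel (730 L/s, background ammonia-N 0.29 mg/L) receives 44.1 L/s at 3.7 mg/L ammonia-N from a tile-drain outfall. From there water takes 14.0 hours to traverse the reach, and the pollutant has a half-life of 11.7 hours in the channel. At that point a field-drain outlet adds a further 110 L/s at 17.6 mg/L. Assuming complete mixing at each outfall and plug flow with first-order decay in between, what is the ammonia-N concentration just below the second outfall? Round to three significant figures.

Mass balance: C = (730.0·0.2900 + 44.10·3.700) / 774.1 = 374.9/774.1 = 0.4843 mg/L; combined flow 774.1 L/s.
Half-life 11.7 h → k = ln 2 / 11.7 = 0.05924 h⁻¹ = 1.422 d⁻¹.
Decay over the reach: 0.4843·exp(−kt) = 0.4843·0.4363 = 0.2113 mg/L.
Second outfall: C = (774.1·0.2113 + 110.0·17.60)/884.1 = 2.375 mg/L.

2.37 mg/L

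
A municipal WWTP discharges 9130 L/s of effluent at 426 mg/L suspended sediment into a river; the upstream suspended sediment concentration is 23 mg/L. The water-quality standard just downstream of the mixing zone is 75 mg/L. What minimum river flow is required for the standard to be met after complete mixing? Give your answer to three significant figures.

Set C_mix = 75: (Q·23.00 + 9130·426.0) / (Q + 9130) = 75
→ Q = 9130·(426.0 − 75)/(75 − 23.00) = 61630 L/s.

61600 L/s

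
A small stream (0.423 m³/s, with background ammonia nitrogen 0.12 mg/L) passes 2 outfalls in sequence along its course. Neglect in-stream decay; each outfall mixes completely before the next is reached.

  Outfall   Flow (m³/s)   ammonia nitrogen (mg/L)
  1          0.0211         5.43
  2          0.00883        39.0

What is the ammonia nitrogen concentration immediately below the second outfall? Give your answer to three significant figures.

After outfall 1: Q = 0.4230 + 0.02110 = 0.4441 m³/s; C = (0.4230·0.1200 + 0.02110·5.430)/0.4441 = 0.3723 mg/L.
After outfall 2: Q = 0.4441 + 0.008830 = 0.4529 m³/s; C = (0.4441·0.3723 + 0.008830·39.00)/0.4529 = 1.125 mg/L.

1.13 mg/L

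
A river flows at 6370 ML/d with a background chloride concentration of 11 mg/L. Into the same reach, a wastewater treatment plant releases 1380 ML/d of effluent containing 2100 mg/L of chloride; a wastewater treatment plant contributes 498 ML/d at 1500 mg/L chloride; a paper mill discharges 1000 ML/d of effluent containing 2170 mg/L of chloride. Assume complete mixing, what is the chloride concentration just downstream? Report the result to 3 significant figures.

Mixed concentration C = ΣQC/ΣQ = (6370·11.00 + 1380·2100 + 498.0·1500 + 1000·2170) / 9248 = 5885000/9248 = 636.4 mg/L.

636 mg/L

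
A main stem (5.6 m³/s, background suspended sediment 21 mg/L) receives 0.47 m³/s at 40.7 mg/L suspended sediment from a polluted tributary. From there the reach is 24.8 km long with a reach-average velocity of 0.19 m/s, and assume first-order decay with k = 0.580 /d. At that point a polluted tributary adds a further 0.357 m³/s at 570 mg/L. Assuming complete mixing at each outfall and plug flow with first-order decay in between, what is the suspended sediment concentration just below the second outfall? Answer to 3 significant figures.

40.5 mg/L

Conservation of mass: C = (5.600·21.00 + 0.4700·40.70) / 6.070 = 136.7/6.070 = 22.53 mg/L; combined flow 6.070 m³/s.
Travel time t = 24.8·1000 / 0.19 = 130500 s = 36.26 h.
Applying C = C₀e^(−kt): 22.53 × 0.4164 = 9.379 mg/L.
Second outfall: C = (6.070·9.379 + 0.3570·570.0)/6.427 = 40.52 mg/L.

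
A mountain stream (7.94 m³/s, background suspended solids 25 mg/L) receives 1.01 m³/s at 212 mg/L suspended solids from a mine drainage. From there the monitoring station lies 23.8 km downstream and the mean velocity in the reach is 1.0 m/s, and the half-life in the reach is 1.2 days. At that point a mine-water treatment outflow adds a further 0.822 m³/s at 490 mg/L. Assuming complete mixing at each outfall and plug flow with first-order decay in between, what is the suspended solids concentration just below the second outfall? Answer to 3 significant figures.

77.2 mg/L

Conservation of mass: C = (7.940·25.00 + 1.010·212.0) / 8.950 = 412.6/8.950 = 46.10 mg/L; combined flow 8.950 m³/s.
Travel time t = 23.8·1000 / 1.0 = 23800 s = 6.611 h.
Half-life 1.2 d → k = ln 2 / 1.2 = 0.5776 d⁻¹.
Decay over the reach: 46.10·exp(−kt) = 46.10·0.8529 = 39.32 mg/L.
Second outfall: C = (8.950·39.32 + 0.8220·490.0)/9.772 = 77.23 mg/L.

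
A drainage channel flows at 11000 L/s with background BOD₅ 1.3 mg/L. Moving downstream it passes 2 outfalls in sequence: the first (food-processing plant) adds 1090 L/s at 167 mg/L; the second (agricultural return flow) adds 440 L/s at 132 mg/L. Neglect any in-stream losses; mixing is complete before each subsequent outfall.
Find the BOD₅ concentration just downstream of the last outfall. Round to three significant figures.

After outfall 1: Q = 11000 + 1090 = 12090 L/s; C = (11000·1.300 + 1090·167.0)/12090 = 16.24 mg/L.
After outfall 2: Q = 12090 + 440.0 = 12530 L/s; C = (12090·16.24 + 440.0·132.0)/12530 = 20.30 mg/L.

20.3 mg/L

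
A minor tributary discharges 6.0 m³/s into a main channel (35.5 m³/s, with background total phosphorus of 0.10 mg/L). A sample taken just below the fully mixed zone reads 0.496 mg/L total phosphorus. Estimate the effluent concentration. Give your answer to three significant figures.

Mass balance: 35.50·0.1000 + 6.000·Cₑ = 41.50·0.4960
→ Cₑ = (41.50·0.4960 − 35.50·0.1000) / 6.000 = 2.839 mg/L.

2.84 mg/L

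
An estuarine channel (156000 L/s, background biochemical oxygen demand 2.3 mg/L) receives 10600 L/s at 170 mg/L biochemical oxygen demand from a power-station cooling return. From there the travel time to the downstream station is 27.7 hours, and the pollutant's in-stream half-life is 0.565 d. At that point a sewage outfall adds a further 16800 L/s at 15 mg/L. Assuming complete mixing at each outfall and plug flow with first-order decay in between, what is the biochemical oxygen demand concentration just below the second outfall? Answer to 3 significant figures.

After mixing, C = (156000·2.300 + 10600·170.0) / 166600 = 2161000/166600 = 12.97 mg/L; combined flow 166600 L/s.
Half-life 0.565 d → k = ln 2 / 0.565 = 1.227 d⁻¹.
First-order decay: C = 12.97·exp(−k·t) = 12.97·0.2427 = 3.148 mg/L.
At the second outfall, C = (166600·3.148 + 16800·15.00) / (166600 + 16800) = 4.233 mg/L.

4.23 mg/L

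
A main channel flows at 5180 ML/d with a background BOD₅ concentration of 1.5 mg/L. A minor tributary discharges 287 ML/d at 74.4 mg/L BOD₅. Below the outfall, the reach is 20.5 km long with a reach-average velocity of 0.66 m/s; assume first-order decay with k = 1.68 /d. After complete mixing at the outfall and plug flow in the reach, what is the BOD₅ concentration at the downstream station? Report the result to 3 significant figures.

2.91 mg/L

After mixing, C = (5180·1.500 + 287.0·74.40) / 5467 = 29120/5467 = 5.327 mg/L.
Travel time t = 20.5·1000 / 0.66 = 31060 s = 8.628 h.
Applying C = C₀e^(−kt): 5.327 × 0.5466 = 2.912 mg/L.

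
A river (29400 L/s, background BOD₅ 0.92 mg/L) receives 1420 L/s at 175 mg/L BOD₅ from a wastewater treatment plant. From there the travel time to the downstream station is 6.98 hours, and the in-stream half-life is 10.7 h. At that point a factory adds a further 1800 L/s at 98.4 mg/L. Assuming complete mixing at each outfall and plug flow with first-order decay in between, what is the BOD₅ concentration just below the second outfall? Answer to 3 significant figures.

10.8 mg/L

Mass balance: C = (29400·0.9200 + 1420·175.0) / 30820 = 275500/30820 = 8.941 mg/L; combined flow 30820 L/s.
Half-life 10.7 h → k = ln 2 / 10.7 = 0.06478 h⁻¹ = 1.555 d⁻¹.
After decay, C = 8.941 × e^(−kt) = 8.941 × 0.6362 = 5.688 mg/L.
At the second outfall, C = (30820·5.688 + 1800·98.40) / (30820 + 1800) = 10.80 mg/L.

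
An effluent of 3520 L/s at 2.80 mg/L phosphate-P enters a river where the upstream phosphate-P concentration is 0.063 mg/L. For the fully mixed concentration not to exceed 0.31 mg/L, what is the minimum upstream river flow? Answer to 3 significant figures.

35500 L/s

Set C_mix = 0.31: (Q·0.06300 + 3520·2.800) / (Q + 3520) = 0.31
→ Q = 3520·(2.800 − 0.31)/(0.31 − 0.06300) = 35490 L/s.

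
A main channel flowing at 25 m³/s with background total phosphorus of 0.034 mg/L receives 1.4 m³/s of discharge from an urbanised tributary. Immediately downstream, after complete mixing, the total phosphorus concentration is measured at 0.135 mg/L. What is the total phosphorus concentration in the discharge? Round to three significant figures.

Mass balance: 25.00·0.03400 + 1.400·Cₑ = 26.40·0.1350
→ Cₑ = (26.40·0.1350 − 25.00·0.03400) / 1.400 = 1.939 mg/L.

1.94 mg/L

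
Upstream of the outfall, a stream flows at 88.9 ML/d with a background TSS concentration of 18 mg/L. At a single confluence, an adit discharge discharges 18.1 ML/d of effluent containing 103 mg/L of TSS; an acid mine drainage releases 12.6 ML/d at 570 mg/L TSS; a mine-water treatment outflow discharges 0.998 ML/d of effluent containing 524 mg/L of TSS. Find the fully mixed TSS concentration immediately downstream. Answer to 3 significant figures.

92.6 mg/L

Mass balance: C = (88.90·18.00 + 18.10·103.0 + 12.60·570.0 + 0.9980·524.0) / 120.6 = 11170/120.6 = 92.62 mg/L.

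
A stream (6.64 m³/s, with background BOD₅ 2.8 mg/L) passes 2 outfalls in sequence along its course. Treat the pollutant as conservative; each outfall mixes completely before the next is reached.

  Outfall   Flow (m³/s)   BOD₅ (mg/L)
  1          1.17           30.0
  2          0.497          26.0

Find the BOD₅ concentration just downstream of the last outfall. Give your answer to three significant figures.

Outfall 1: combined Q = 7.810 m³/s; C = (6.640·2.800 + 1.170·30.00)/7.810 = 6.875 mg/L.
Outfall 2: combined Q = 8.307 m³/s; C = (7.810·6.875 + 0.4970·26.00)/8.307 = 8.019 mg/L.

8.02 mg/L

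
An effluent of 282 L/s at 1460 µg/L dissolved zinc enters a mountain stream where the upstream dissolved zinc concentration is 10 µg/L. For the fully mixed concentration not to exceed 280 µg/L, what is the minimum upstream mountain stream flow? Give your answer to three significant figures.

1230 L/s

Set C_mix = 280: (Q·10.00 + 282.0·1460) / (Q + 282.0) = 280
→ Q = 282.0·(1460 − 280)/(280 − 10.00) = 1232 L/s.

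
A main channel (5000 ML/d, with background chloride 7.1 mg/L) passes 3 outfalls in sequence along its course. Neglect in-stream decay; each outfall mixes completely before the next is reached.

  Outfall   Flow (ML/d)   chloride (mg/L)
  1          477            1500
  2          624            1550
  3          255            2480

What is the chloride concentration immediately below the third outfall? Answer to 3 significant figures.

370 mg/L

Below outfall 1: Q → 5477 ML/d, C = (5000·7.100 + 477.0·1500)/5477 = 137.1 mg/L.
Below outfall 2: Q → 6101 ML/d, C = (5477·137.1 + 624.0·1550)/6101 = 281.6 mg/L.
Below outfall 3: Q → 6356 ML/d, C = (6101·281.6 + 255.0·2480)/6356 = 369.8 mg/L.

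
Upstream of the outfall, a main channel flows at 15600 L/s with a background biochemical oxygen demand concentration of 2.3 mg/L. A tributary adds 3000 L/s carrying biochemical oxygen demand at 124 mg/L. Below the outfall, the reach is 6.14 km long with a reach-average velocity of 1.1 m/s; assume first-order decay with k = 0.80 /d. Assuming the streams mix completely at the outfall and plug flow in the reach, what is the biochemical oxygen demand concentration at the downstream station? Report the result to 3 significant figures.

Conservation of mass: C = (15600·2.300 + 3000·124.0) / 18600 = 407900/18600 = 21.93 mg/L.
Travel time t = 6.14·1000 / 1.1 = 5582 s = 1.551 h.
First-order decay: C = 21.93·exp(−k·t) = 21.93·0.9496 = 20.82 mg/L.

20.8 mg/L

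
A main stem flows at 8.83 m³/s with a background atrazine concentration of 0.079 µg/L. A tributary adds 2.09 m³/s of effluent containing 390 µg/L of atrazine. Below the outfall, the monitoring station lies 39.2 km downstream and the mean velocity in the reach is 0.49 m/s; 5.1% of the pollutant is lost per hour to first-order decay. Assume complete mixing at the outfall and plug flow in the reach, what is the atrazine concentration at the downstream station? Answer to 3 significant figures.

Mass balance: C = (8.830·0.07900 + 2.090·390.0) / 10.92 = 815.8/10.92 = 74.71 µg/L.
Travel time t = 39.2·1000 / 0.49 = 80000 s = 22.22 h.
5.1%/h lost → k = −ln(1 − 0.051) = 0.05235 h⁻¹.
After decay, C = 74.71 × e^(−kt) = 74.71 × 0.3125 = 23.34 µg/L.

23.3 µg/L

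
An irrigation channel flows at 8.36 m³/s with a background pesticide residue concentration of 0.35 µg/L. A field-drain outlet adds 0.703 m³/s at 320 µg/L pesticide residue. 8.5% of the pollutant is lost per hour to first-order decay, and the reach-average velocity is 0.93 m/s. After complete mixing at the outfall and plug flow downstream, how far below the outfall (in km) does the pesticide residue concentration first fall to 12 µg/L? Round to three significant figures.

Mass balance: C = (8.360·0.3500 + 0.7030·320.0) / 9.063 = 227.9/9.063 = 25.14 µg/L.
8.5%/h lost → k = −ln(1 − 0.085) = 0.08883 h⁻¹.
Set 25.14·exp(−k·t) = 12 → t = ln(25.14/12)/k = 29980 s = 8.327 h.
Distance = v·t = 0.93·29980 = 27880 m = 27.88 km.

27.9 km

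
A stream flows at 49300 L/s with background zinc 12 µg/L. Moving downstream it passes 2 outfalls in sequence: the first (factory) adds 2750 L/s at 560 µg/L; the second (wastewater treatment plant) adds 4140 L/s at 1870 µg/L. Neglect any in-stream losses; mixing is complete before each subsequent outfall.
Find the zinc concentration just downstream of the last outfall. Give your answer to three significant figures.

After outfall 1: Q = 49300 + 2750 = 52050 L/s; C = (49300·12.00 + 2750·560.0)/52050 = 40.95 µg/L.
After outfall 2: Q = 52050 + 4140 = 56190 L/s; C = (52050·40.95 + 4140·1870)/56190 = 175.7 µg/L.

176 µg/L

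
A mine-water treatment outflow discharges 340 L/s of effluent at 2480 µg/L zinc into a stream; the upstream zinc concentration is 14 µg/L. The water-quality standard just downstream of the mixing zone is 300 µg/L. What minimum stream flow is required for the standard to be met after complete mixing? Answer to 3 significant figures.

2590 L/s

Set C_mix = 300: (Q·14.00 + 340.0·2480) / (Q + 340.0) = 300
→ Q = 340.0·(2480 − 300)/(300 − 14.00) = 2592 L/s.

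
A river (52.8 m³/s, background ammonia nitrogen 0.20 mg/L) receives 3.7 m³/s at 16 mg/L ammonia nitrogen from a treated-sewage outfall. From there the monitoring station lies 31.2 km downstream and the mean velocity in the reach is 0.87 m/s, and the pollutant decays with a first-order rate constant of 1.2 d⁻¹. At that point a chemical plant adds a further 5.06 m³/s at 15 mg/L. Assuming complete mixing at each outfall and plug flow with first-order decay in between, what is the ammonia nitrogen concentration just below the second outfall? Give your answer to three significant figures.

1.92 mg/L

Mixed concentration C = ΣQC/ΣQ = (52.80·0.2000 + 3.700·16.00) / 56.50 = 69.76/56.50 = 1.235 mg/L; combined flow 56.50 m³/s.
Travel time t = 31.2·1000 / 0.87 = 35860 s = 9.962 h.
Applying C = C₀e^(−kt): 1.235 × 0.6077 = 0.7503 mg/L.
At the second outfall, C = (56.50·0.7503 + 5.060·15.00) / (56.50 + 5.060) = 1.922 mg/L.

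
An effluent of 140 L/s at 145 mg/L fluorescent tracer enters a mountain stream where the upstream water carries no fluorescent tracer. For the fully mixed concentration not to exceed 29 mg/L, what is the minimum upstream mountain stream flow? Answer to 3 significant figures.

Set C_mix = 29: (Q·0 + 140.0·145.0) / (Q + 140.0) = 29
→ Q = 140.0·(145.0 − 29)/(29 − 0) = 560.0 L/s.

560 L/s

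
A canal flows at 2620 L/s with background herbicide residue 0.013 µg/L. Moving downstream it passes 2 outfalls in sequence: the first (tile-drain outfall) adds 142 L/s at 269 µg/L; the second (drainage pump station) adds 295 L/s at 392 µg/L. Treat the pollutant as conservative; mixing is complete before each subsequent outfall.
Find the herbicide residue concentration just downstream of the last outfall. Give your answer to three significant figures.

After outfall 1: Q = 2620 + 142.0 = 2762 L/s; C = (2620·0.01300 + 142.0·269.0)/2762 = 13.84 µg/L.
After outfall 2: Q = 2762 + 295.0 = 3057 L/s; C = (2762·13.84 + 295.0·392.0)/3057 = 50.33 µg/L.

50.3 µg/L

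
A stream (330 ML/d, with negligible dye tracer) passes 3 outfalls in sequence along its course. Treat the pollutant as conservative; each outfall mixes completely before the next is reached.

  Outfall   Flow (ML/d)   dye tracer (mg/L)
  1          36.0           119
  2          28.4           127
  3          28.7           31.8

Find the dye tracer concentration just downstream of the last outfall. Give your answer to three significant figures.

20.8 mg/L

Below outfall 1: Q → 366.0 ML/d, C = (330.0·0 + 36.00·119.0)/366.0 = 11.70 mg/L.
Below outfall 2: Q → 394.4 ML/d, C = (366.0·11.70 + 28.40·127.0)/394.4 = 20.01 mg/L.
Below outfall 3: Q → 423.1 ML/d, C = (394.4·20.01 + 28.70·31.80)/423.1 = 20.81 mg/L.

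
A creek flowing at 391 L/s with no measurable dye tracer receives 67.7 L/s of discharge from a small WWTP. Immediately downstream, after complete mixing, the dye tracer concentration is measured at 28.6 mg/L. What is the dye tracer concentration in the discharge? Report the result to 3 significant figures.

194 mg/L

Mass balance: 391.0·0 + 67.70·Cₑ = 458.7·28.60
→ Cₑ = (458.7·28.60 − 391.0·0) / 67.70 = 193.8 mg/L.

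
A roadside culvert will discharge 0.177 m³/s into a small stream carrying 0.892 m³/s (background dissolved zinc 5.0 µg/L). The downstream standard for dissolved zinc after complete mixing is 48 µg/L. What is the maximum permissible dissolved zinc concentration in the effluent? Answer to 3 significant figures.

At the limit, (Qr·Cr + Qe·Cₑ)/(Qr + Qe) = 48:
Cₑ = (1.069·48 − 0.8920·5.000) / 0.1770 = 264.7 µg/L.

265 µg/L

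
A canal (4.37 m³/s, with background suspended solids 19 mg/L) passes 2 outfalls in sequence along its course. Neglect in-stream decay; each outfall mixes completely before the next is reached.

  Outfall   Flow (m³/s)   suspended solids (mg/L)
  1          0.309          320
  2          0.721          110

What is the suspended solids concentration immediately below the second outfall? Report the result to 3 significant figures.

Below outfall 1: Q → 4.679 m³/s, C = (4.370·19.00 + 0.3090·320.0)/4.679 = 38.88 mg/L.
Below outfall 2: Q → 5.400 m³/s, C = (4.679·38.88 + 0.7210·110.0)/5.400 = 48.37 mg/L.

48.4 mg/L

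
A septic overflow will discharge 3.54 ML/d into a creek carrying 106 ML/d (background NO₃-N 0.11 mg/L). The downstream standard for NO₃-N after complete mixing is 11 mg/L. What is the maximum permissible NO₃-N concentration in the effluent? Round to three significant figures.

337 mg/L

At the limit, (Qr·Cr + Qe·Cₑ)/(Qr + Qe) = 11:
Cₑ = (109.5·11 − 106.0·0.1100) / 3.540 = 337.1 mg/L.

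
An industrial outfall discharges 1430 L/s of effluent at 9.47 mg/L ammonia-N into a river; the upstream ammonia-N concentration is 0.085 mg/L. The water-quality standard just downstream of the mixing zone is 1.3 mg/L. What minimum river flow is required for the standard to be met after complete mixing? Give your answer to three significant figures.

Set C_mix = 1.3: (Q·0.08500 + 1430·9.470) / (Q + 1430) = 1.3
→ Q = 1430·(9.470 − 1.3)/(1.3 − 0.08500) = 9616 L/s.

9620 L/s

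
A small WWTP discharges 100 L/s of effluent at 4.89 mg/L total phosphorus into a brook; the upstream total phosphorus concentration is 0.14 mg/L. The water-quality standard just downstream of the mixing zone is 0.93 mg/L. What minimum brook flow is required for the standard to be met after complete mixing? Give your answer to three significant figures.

501 L/s

Set C_mix = 0.93: (Q·0.1400 + 100.0·4.890) / (Q + 100.0) = 0.93
→ Q = 100.0·(4.890 − 0.93)/(0.93 − 0.1400) = 501.3 L/s.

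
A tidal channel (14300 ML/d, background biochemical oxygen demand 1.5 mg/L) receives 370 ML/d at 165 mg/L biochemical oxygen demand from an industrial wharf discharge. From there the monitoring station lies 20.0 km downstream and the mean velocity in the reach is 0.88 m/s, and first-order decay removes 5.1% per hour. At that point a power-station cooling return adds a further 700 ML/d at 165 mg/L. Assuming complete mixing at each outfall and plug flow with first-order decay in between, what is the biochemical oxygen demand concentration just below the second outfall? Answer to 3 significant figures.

11.4 mg/L

Mixed concentration C = ΣQC/ΣQ = (14300·1.500 + 370.0·165.0) / 14670 = 82500/14670 = 5.624 mg/L; combined flow 14670 ML/d.
Travel time t = 20.0·1000 / 0.88 = 22730 s = 6.313 h.
5.1%/h lost → k = −ln(1 − 0.051) = 0.05235 h⁻¹.
Decay over the reach: 5.624·exp(−kt) = 5.624·0.7186 = 4.041 mg/L.
At the second outfall, C = (14670·4.041 + 700.0·165.0) / (14670 + 700.0) = 11.37 mg/L.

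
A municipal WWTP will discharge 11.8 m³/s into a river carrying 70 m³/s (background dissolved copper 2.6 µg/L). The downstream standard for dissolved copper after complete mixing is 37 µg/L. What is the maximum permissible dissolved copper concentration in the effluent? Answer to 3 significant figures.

241 µg/L

At the limit, (Qr·Cr + Qe·Cₑ)/(Qr + Qe) = 37:
Cₑ = (81.80·37 − 70.00·2.600) / 11.80 = 241.1 µg/L.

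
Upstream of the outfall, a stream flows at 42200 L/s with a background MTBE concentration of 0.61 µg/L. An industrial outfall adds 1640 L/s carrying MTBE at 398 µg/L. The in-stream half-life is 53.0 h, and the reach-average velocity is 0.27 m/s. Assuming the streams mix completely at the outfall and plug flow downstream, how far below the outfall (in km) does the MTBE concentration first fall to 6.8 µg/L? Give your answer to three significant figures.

61.1 km

Mixed concentration C = ΣQC/ΣQ = (42200·0.6100 + 1640·398.0) / 43840 = 678500/43840 = 15.48 µg/L.
Half-life 53.0 h → k = ln 2 / 53.0 = 0.01308 h⁻¹ = 0.3139 d⁻¹.
Set 15.48·exp(−k·t) = 6.8 → t = ln(15.48/6.8)/k = 226400 s = 62.88 h.
Distance = v·t = 0.27·226400 = 61120 m = 61.12 km.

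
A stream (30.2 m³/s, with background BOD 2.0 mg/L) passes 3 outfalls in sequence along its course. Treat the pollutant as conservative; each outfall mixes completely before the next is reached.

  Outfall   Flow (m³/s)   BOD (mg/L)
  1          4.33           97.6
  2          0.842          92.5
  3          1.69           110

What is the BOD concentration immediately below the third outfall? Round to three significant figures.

20.1 mg/L

Below outfall 1: Q → 34.53 m³/s, C = (30.20·2.000 + 4.330·97.60)/34.53 = 13.99 mg/L.
Below outfall 2: Q → 35.37 m³/s, C = (34.53·13.99 + 0.8420·92.50)/35.37 = 15.86 mg/L.
Below outfall 3: Q → 37.06 m³/s, C = (35.37·15.86 + 1.690·110.0)/37.06 = 20.15 mg/L.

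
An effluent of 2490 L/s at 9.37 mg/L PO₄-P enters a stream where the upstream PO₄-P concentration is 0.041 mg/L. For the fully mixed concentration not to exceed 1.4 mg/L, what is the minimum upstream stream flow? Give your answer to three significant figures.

14600 L/s

Set C_mix = 1.4: (Q·0.04100 + 2490·9.370) / (Q + 2490) = 1.4
→ Q = 2490·(9.370 − 1.4)/(1.4 − 0.04100) = 14600 L/s.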